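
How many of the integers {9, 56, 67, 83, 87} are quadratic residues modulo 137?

(9/137) = +1 → QR.
(56/137) = +1 → QR.
(67/137) = -1 → non-residue.
(83/137) = -1 → non-residue.
(87/137) = +1 → QR.
Total quadratic residues among the 5: 3.

3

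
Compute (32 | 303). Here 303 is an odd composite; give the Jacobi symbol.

Pull out 2^5: since 303 ≡ 7 (mod 8), (2/303) = +1, so (2/303)^5 = +1.
Reached (1/303) = 1. Collecting the sign flips along the way, the symbol is +1.

1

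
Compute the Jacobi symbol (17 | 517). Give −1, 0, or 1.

Reciprocity: 17 ≡ 1 and 517 ≡ 1 (mod 4), so (17/517) = +(517/17).
Reduce top mod 17: now compute (7/17).
Reciprocity: 7 ≡ 3 and 17 ≡ 1 (mod 4), so (7/17) = +(17/7).
Reduce top mod 7: now compute (3/7).
Reciprocity: 3 ≡ 3 and 7 ≡ 3 (mod 4), so (3/7) = −(7/3).
Reduce top mod 3: now compute (1/3).
Reached (1/3) = 1. Collecting the sign flips along the way, the symbol is -1.

-1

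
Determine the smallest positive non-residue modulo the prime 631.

3

(2/631) = +1, so 2 is a residue.
(3/631) = −1, so 3 is the smallest positive non-residue mod 631.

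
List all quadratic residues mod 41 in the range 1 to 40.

1, 2, 4, 5, 8, 9, 10, 16, 18, 20, 21, 23, 25, 31, 32, 33, 36, 37, 39, 40

Square k = 1,…,20 (k and 41−k give the same square):
1²=1, 2²=4, 3²=9, 4²=16, 5²=25, 6²=36, 7²≡8, 8²≡23, 9²≡40, 10²≡18, 11²≡39, 12²≡21, 13²≡5, 14²≡32, 15²≡20, 16²≡10, 17²≡2, 18²≡37, 19²≡33, 20²≡31 (mod 41).
So the quadratic residues mod 41 are {1, 2, 4, 5, 8, 9, 10, 16, 18, 20, 21, 23, 25, 31, 32, 33, 36, 37, 39, 40}.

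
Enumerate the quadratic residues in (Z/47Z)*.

1,2,3,4,6,7,8,9,12,14,16,17,18,21,24,25,27,28,32,34,36,37,42

Square k = 1,…,23 (k and 47−k give the same square):
1²=1, 2²=4, 3²=9, 4²=16, 5²=25, 6²=36, 7²≡2, 8²≡17, 9²≡34, 10²≡6, 11²≡27, 12²≡3, 13²≡28, 14²≡8, 15²≡37, 16²≡21, 17²≡7, 18²≡42, 19²≡32, 20²≡24, 21²≡18, 22²≡14, 23²≡12 (mod 47).
So the quadratic residues mod 47 are {1, 2, 3, 4, 6, 7, 8, 9, 12, 14, 16, 17, 18, 21, 24, 25, 27, 28, 32, 34, 36, 37, 42}.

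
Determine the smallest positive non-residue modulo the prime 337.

5

(2/337) = +1, so 2 is a residue.
(3/337) = +1, so 3 is a residue.
(4/337) = +1, so 4 is a residue.
(5/337) = −1, so 5 is the smallest positive non-residue mod 337.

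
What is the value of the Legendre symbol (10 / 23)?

-1

Euler's criterion: (10/23) ≡ 10^11 (mod 23).
10^2 ≡ 8 (mod 23)
10^4 ≡ 18 (mod 23)
10^8 ≡ 2 (mod 23)
10^11 = 10^(8+2+1) ≡ 22 (mod 23).
Result is 22 ≡ −1, so (10/23) = −1.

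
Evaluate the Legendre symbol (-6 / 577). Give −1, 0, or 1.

First reduce: -6 ≡ 571 (mod 577).
Reciprocity: 571 ≡ 3 and 577 ≡ 1 (mod 4), so (571/577) = +(577/571).
Reduce top mod 571: now compute (6/571).
Pull out 2: since 571 ≡ 3 (mod 8), (2/571) = -1.
Reciprocity: 3 ≡ 3 and 571 ≡ 3 (mod 4), so (3/571) = −(571/3).
Reduce top mod 3: now compute (1/3).
Reached (1/3) = 1. Collecting the sign flips along the way, the symbol is +1.

1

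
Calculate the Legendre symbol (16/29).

Pull out 2^4: since 29 ≡ 5 (mod 8), (2/29) = -1, so (2/29)^4 = +1.
Reached (1/29) = 1. Collecting the sign flips along the way, the symbol is +1.

1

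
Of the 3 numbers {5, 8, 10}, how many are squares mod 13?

1

(5/13) = -1 → non-residue.
(8/13) = -1 → non-residue.
(10/13) = +1 → QR.
Total quadratic residues among the 3: 1.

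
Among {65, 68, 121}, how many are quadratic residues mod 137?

(65/137) = +1 → QR.
(68/137) = +1 → QR.
(121/137) = +1 → QR.
Total quadratic residues among the 3: 3.

3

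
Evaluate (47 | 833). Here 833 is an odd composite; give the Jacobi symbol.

Reciprocity: 47 ≡ 3 and 833 ≡ 1 (mod 4), so (47/833) = +(833/47).
Reduce top mod 47: now compute (34/47).
Pull out 2: since 47 ≡ 7 (mod 8), (2/47) = +1.
Reciprocity: 17 ≡ 1 and 47 ≡ 3 (mod 4), so (17/47) = +(47/17).
Reduce top mod 17: now compute (13/17).
Reciprocity: 13 ≡ 1 and 17 ≡ 1 (mod 4), so (13/17) = +(17/13).
Reduce top mod 13: now compute (4/13).
Pull out 2^2: since 13 ≡ 5 (mod 8), (2/13) = -1, so (2/13)^2 = +1.
Reached (1/13) = 1. Collecting the sign flips along the way, the symbol is +1.

1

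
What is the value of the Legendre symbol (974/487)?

First reduce: 974 ≡ 0 (mod 487).
Top reduces to 0: gcd > 1, so the symbol is 0.

0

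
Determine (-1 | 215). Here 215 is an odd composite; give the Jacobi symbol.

First reduce: -1 ≡ 214 (mod 215).
Pull out 2: since 215 ≡ 7 (mod 8), (2/215) = +1.
Reciprocity: 107 ≡ 3 and 215 ≡ 3 (mod 4), so (107/215) = −(215/107).
Reduce top mod 107: now compute (1/107).
Reached (1/107) = 1. Collecting the sign flips along the way, the symbol is -1.

-1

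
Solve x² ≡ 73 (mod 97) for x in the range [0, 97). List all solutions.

48, 49

97 ≡ 1 (mod 4), so we find a root by search.
Trying successive values, 48² = 2304 ≡ 73 (mod 97). The other root is 97 − 48 = 49.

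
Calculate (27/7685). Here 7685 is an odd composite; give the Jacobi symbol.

-1

Reciprocity: 27 ≡ 3 and 7685 ≡ 1 (mod 4), so (27/7685) = +(7685/27).
Reduce top mod 27: now compute (17/27).
Reciprocity: 17 ≡ 1 and 27 ≡ 3 (mod 4), so (17/27) = +(27/17).
Reduce top mod 17: now compute (10/17).
Pull out 2: since 17 ≡ 1 (mod 8), (2/17) = +1.
Reciprocity: 5 ≡ 1 and 17 ≡ 1 (mod 4), so (5/17) = +(17/5).
Reduce top mod 5: now compute (2/5).
Pull out 2: since 5 ≡ 5 (mod 8), (2/5) = -1.
Reached (1/5) = 1. Collecting the sign flips along the way, the symbol is -1.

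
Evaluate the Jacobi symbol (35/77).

Reciprocity: 35 ≡ 3 and 77 ≡ 1 (mod 4), so (35/77) = +(77/35).
Reduce top mod 35: now compute (7/35).
Reciprocity: 7 ≡ 3 and 35 ≡ 3 (mod 4), so (7/35) = −(35/7).
Reduce top mod 7: now compute (0/7).
Top reduces to 0: gcd > 1, so the symbol is 0.

0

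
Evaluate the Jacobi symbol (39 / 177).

Reciprocity: 39 ≡ 3 and 177 ≡ 1 (mod 4), so (39/177) = +(177/39).
Reduce top mod 39: now compute (21/39).
Reciprocity: 21 ≡ 1 and 39 ≡ 3 (mod 4), so (21/39) = +(39/21).
Reduce top mod 21: now compute (18/21).
Pull out 2: since 21 ≡ 5 (mod 8), (2/21) = -1.
Reciprocity: 9 ≡ 1 and 21 ≡ 1 (mod 4), so (9/21) = +(21/9).
Reduce top mod 9: now compute (3/9).
Reciprocity: 3 ≡ 3 and 9 ≡ 1 (mod 4), so (3/9) = +(9/3).
Reduce top mod 3: now compute (0/3).
Top reduces to 0: gcd > 1, so the symbol is 0.

0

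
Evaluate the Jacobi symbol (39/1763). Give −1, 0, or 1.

Reciprocity: 39 ≡ 3 and 1763 ≡ 3 (mod 4), so (39/1763) = −(1763/39).
Reduce top mod 39: now compute (8/39).
Pull out 2^3: since 39 ≡ 7 (mod 8), (2/39) = +1, so (2/39)^3 = +1.
Reached (1/39) = 1. Collecting the sign flips along the way, the symbol is -1.

-1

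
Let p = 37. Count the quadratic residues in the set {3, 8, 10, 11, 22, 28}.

(3/37) = +1 → QR.
(8/37) = -1 → non-residue.
(10/37) = +1 → QR.
(11/37) = +1 → QR.
(22/37) = -1 → non-residue.
(28/37) = +1 → QR.
Total quadratic residues among the 6: 4.

4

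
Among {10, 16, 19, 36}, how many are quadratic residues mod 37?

3

(10/37) = +1 → QR.
(16/37) = +1 → QR.
(19/37) = -1 → non-residue.
(36/37) = +1 → QR.
Total quadratic residues among the 4: 3.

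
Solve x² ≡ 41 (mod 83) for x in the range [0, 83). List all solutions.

37, 46

Since 83 ≡ 3 (mod 4), a square root of 41 is 41^((83+1)/4) = 41^21 mod 83.
Repeated squaring: 41^2≡21, 41^4≡26, 41^8≡12, 41^16≡61 (mod 83).
41^21 = 41^(16+4+1) ≡ 37 (mod 83).
Check: 37² = 1369 ≡ 41 (mod 83). The two roots are 37 and 46.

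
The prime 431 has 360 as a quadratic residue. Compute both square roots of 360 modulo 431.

Since 431 ≡ 3 (mod 4), a square root of 360 is 360^((431+1)/4) = 360^108 mod 431.
Repeated squaring: 360^2≡300, 360^4≡352, 360^8≡207, 360^16≡180, 360^32≡75, 360^64≡22 (mod 431).
360^108 = 360^(64+32+8+4) ≡ 305 (mod 431).
Check: 305² = 93025 ≡ 360 (mod 431). The two roots are 126 and 305.

126, 305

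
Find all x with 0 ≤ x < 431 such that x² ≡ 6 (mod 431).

Since 431 ≡ 3 (mod 4), a square root of 6 is 6^((431+1)/4) = 6^108 mod 431.
Repeated squaring: 6^2≡36, 6^4≡3, 6^8≡9, 6^16≡81, 6^32≡96, 6^64≡165 (mod 431).
6^108 = 6^(64+32+8+4) ≡ 128 (mod 431).
Check: 128² = 16384 ≡ 6 (mod 431). The two roots are 128 and 303.

128, 303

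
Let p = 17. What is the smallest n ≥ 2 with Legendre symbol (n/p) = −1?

3

(2/17) = +1, so 2 is a residue.
(3/17) = −1, so 3 is the smallest positive non-residue mod 17.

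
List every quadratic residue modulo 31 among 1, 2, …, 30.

1, 2, 4, 5, 7, 8, 9, 10, 14, 16, 18, 19, 20, 25, 28

Square k = 1,…,15 (k and 31−k give the same square):
1²=1, 2²=4, 3²=9, 4²=16, 5²=25, 6²≡5, 7²≡18, 8²≡2, 9²≡19, 10²≡7, 11²≡28, 12²≡20, 13²≡14, 14²≡10, 15²≡8 (mod 31).
So the quadratic residues mod 31 are {1, 2, 4, 5, 7, 8, 9, 10, 14, 16, 18, 19, 20, 25, 28}.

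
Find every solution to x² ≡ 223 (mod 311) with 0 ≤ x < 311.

Since 311 ≡ 3 (mod 4), a square root of 223 is 223^((311+1)/4) = 223^78 mod 311.
Repeated squaring: 223^2≡280, 223^4≡28, 223^8≡162, 223^16≡120, 223^32≡94, 223^64≡128 (mod 311).
223^78 = 223^(64+8+4+2) ≡ 277 (mod 311).
Check: 277² = 76729 ≡ 223 (mod 311). The two roots are 34 and 277.

34, 277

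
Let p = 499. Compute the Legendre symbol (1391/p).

-1

First reduce: 1391 ≡ 393 (mod 499).
Reciprocity: 393 ≡ 1 and 499 ≡ 3 (mod 4), so (393/499) = +(499/393).
Reduce top mod 393: now compute (106/393).
Pull out 2: since 393 ≡ 1 (mod 8), (2/393) = +1.
Reciprocity: 53 ≡ 1 and 393 ≡ 1 (mod 4), so (53/393) = +(393/53).
Reduce top mod 53: now compute (22/53).
Pull out 2: since 53 ≡ 5 (mod 8), (2/53) = -1.
Reciprocity: 11 ≡ 3 and 53 ≡ 1 (mod 4), so (11/53) = +(53/11).
Reduce top mod 11: now compute (9/11).
Reciprocity: 9 ≡ 1 and 11 ≡ 3 (mod 4), so (9/11) = +(11/9).
Reduce top mod 9: now compute (2/9).
Pull out 2: since 9 ≡ 1 (mod 8), (2/9) = +1.
Reached (1/9) = 1. Collecting the sign flips along the way, the symbol is -1.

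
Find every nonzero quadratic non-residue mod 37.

2 5 6 8 13 14 15 17 18 19 20 22 23 24 29 31 32 35

Square k = 1,…,18 (k and 37−k give the same square):
1²=1, 2²=4, 3²=9, 4²=16, 5²=25, 6²=36, 7²≡12, 8²≡27, 9²≡7, 10²≡26, 11²≡10, 12²≡33, 13²≡21, 14²≡11, 15²≡3, 16²≡34, 17²≡30, 18²≡28 (mod 37).
The residues are {1, 3, 4, 7, 9, 10, 11, 12, 16, 21, 25, 26, 27, 28, 30, 33, 34, 36}; the non-residues are the remaining 18 nonzero classes.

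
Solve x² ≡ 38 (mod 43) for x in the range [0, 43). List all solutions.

9, 34

Since 43 ≡ 3 (mod 4), a square root of 38 is 38^((43+1)/4) = 38^11 mod 43.
Repeated squaring: 38^2≡25, 38^4≡23, 38^8≡13 (mod 43).
38^11 = 38^(8+2+1) ≡ 9 (mod 43).
Check: 9² = 81 ≡ 38 (mod 43). The two roots are 9 and 34.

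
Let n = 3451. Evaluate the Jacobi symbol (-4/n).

First reduce: -4 ≡ 3447 (mod 3451).
Reciprocity: 3447 ≡ 3 and 3451 ≡ 3 (mod 4), so (3447/3451) = −(3451/3447).
Reduce top mod 3447: now compute (4/3447).
Pull out 2^2: since 3447 ≡ 7 (mod 8), (2/3447) = +1, so (2/3447)^2 = +1.
Reached (1/3447) = 1. Collecting the sign flips along the way, the symbol is -1.

-1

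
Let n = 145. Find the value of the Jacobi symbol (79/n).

-1

Reciprocity: 79 ≡ 3 and 145 ≡ 1 (mod 4), so (79/145) = +(145/79).
Reduce top mod 79: now compute (66/79).
Pull out 2: since 79 ≡ 7 (mod 8), (2/79) = +1.
Reciprocity: 33 ≡ 1 and 79 ≡ 3 (mod 4), so (33/79) = +(79/33).
Reduce top mod 33: now compute (13/33).
Reciprocity: 13 ≡ 1 and 33 ≡ 1 (mod 4), so (13/33) = +(33/13).
Reduce top mod 13: now compute (7/13).
Reciprocity: 7 ≡ 3 and 13 ≡ 1 (mod 4), so (7/13) = +(13/7).
Reduce top mod 7: now compute (6/7).
Pull out 2: since 7 ≡ 7 (mod 8), (2/7) = +1.
Reciprocity: 3 ≡ 3 and 7 ≡ 3 (mod 4), so (3/7) = −(7/3).
Reduce top mod 3: now compute (1/3).
Reached (1/3) = 1. Collecting the sign flips along the way, the symbol is -1.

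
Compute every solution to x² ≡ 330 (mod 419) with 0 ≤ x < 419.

171, 248

Since 419 ≡ 3 (mod 4), a square root of 330 is 330^((419+1)/4) = 330^105 mod 419.
Repeated squaring: 330^2≡379, 330^4≡343, 330^8≡329, 330^16≡139, 330^32≡47, 330^64≡114 (mod 419).
330^105 = 330^(64+32+8+1) ≡ 248 (mod 419).
Check: 248² = 61504 ≡ 330 (mod 419). The two roots are 171 and 248.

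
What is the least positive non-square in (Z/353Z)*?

3

(2/353) = +1, so 2 is a residue.
(3/353) = −1, so 3 is the smallest positive non-residue mod 353.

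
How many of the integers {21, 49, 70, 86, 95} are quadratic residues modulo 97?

4

(21/97) = -1 → non-residue.
(49/97) = +1 → QR.
(70/97) = +1 → QR.
(86/97) = +1 → QR.
(95/97) = +1 → QR.
Total quadratic residues among the 5: 4.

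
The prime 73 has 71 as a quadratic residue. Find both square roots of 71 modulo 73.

73 ≡ 1 (mod 4), so we find a root by search.
Trying successive values, 12² = 144 ≡ 71 (mod 73). The other root is 73 − 12 = 61.

12, 61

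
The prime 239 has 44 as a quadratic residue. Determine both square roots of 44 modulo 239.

Since 239 ≡ 3 (mod 4), a square root of 44 is 44^((239+1)/4) = 44^60 mod 239.
Repeated squaring: 44^2≡24, 44^4≡98, 44^8≡44, 44^16≡24, 44^32≡98 (mod 239).
44^60 = 44^(32+16+8+4) ≡ 98 (mod 239).
Check: 98² = 9604 ≡ 44 (mod 239). The two roots are 98 and 141.

98, 141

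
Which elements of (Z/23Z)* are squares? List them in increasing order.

1,2,3,4,6,8,9,12,13,16,18

Square k = 1,…,11 (k and 23−k give the same square):
1²=1, 2²=4, 3²=9, 4²=16, 5²≡2, 6²≡13, 7²≡3, 8²≡18, 9²≡12, 10²≡8, 11²≡6 (mod 23).
So the quadratic residues mod 23 are {1, 2, 3, 4, 6, 8, 9, 12, 13, 16, 18}.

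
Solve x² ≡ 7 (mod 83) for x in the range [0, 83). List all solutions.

16, 67

Since 83 ≡ 3 (mod 4), a square root of 7 is 7^((83+1)/4) = 7^21 mod 83.
Repeated squaring: 7^2≡49, 7^4≡77, 7^8≡36, 7^16≡51 (mod 83).
7^21 = 7^(16+4+1) ≡ 16 (mod 83).
Check: 16² = 256 ≡ 7 (mod 83). The two roots are 16 and 67.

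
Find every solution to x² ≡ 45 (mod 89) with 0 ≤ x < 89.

32, 57

89 ≡ 1 (mod 4), so we find a root by search.
Trying successive values, 32² = 1024 ≡ 45 (mod 89). The other root is 89 − 32 = 57.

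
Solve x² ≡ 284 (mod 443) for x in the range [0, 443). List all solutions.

Since 443 ≡ 3 (mod 4), a square root of 284 is 284^((443+1)/4) = 284^111 mod 443.
Repeated squaring: 284^2≡30, 284^4≡14, 284^8≡196, 284^16≡318, 284^32≡120, 284^64≡224 (mod 443).
284^111 = 284^(64+32+8+4+2+1) ≡ 286 (mod 443).
Check: 286² = 81796 ≡ 284 (mod 443). The two roots are 157 and 286.

157, 286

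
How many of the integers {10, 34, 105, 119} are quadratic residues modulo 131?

(10/131) = -1 → non-residue.
(34/131) = +1 → QR.
(105/131) = +1 → QR.
(119/131) = -1 → non-residue.
Total quadratic residues among the 4: 2.

2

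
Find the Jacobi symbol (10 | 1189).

Pull out 2: since 1189 ≡ 5 (mod 8), (2/1189) = -1.
Reciprocity: 5 ≡ 1 and 1189 ≡ 1 (mod 4), so (5/1189) = +(1189/5).
Reduce top mod 5: now compute (4/5).
Pull out 2^2: since 5 ≡ 5 (mod 8), (2/5) = -1, so (2/5)^2 = +1.
Reached (1/5) = 1. Collecting the sign flips along the way, the symbol is -1.

-1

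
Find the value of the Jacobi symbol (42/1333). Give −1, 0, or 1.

1

Pull out 2: since 1333 ≡ 5 (mod 8), (2/1333) = -1.
Reciprocity: 21 ≡ 1 and 1333 ≡ 1 (mod 4), so (21/1333) = +(1333/21).
Reduce top mod 21: now compute (10/21).
Pull out 2: since 21 ≡ 5 (mod 8), (2/21) = -1.
Reciprocity: 5 ≡ 1 and 21 ≡ 1 (mod 4), so (5/21) = +(21/5).
Reduce top mod 5: now compute (1/5).
Reached (1/5) = 1. Collecting the sign flips along the way, the symbol is +1.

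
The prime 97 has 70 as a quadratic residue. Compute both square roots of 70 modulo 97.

19, 78

97 ≡ 1 (mod 4), so we find a root by search.
Trying successive values, 19² = 361 ≡ 70 (mod 97). The other root is 97 − 19 = 78.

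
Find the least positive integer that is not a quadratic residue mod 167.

(2/167) = +1, so 2 is a residue.
(3/167) = +1, so 3 is a residue.
(4/167) = +1, so 4 is a residue.
(5/167) = −1, so 5 is the smallest positive non-residue mod 167.

5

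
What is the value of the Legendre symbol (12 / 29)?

Euler's criterion: (12/29) ≡ 12^14 (mod 29).
12^2 ≡ 28 (mod 29)
12^4 ≡ 1 (mod 29)
12^8 ≡ 1 (mod 29)
12^14 = 12^(8+4+2) ≡ 28 (mod 29).
Result is 28 ≡ −1, so (12/29) = −1.

-1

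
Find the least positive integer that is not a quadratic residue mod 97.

(2/97) = +1, so 2 is a residue.
(3/97) = +1, so 3 is a residue.
(4/97) = +1, so 4 is a residue.
(5/97) = −1, so 5 is the smallest positive non-residue mod 97.

5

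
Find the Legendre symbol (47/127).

Reciprocity: 47 ≡ 3 and 127 ≡ 3 (mod 4), so (47/127) = −(127/47).
Reduce top mod 47: now compute (33/47).
Reciprocity: 33 ≡ 1 and 47 ≡ 3 (mod 4), so (33/47) = +(47/33).
Reduce top mod 33: now compute (14/33).
Pull out 2: since 33 ≡ 1 (mod 8), (2/33) = +1.
Reciprocity: 7 ≡ 3 and 33 ≡ 1 (mod 4), so (7/33) = +(33/7).
Reduce top mod 7: now compute (5/7).
Reciprocity: 5 ≡ 1 and 7 ≡ 3 (mod 4), so (5/7) = +(7/5).
Reduce top mod 5: now compute (2/5).
Pull out 2: since 5 ≡ 5 (mod 8), (2/5) = -1.
Reached (1/5) = 1. Collecting the sign flips along the way, the symbol is +1.

1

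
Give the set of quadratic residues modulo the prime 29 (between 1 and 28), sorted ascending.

Square k = 1,…,14 (k and 29−k give the same square):
1²=1, 2²=4, 3²=9, 4²=16, 5²=25, 6²≡7, 7²≡20, 8²≡6, 9²≡23, 10²≡13, 11²≡5, 12²≡28, 13²≡24, 14²≡22 (mod 29).
So the quadratic residues mod 29 are {1, 4, 5, 6, 7, 9, 13, 16, 20, 22, 23, 24, 25, 28}.

1, 4, 5, 6, 7, 9, 13, 16, 20, 22, 23, 24, 25, 28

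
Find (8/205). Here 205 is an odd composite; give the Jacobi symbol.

Pull out 2^3: since 205 ≡ 5 (mod 8), (2/205) = -1, so (2/205)^3 = -1.
Reached (1/205) = 1. Collecting the sign flips along the way, the symbol is -1.

-1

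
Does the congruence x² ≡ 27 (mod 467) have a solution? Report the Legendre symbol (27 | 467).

Reciprocity: 27 ≡ 3 and 467 ≡ 3 (mod 4), so (27/467) = −(467/27).
Reduce top mod 27: now compute (8/27).
Pull out 2^3: since 27 ≡ 3 (mod 8), (2/27) = -1, so (2/27)^3 = -1.
Reached (1/27) = 1. Collecting the sign flips along the way, the symbol is +1.

1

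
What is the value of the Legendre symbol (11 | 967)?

Reciprocity: 11 ≡ 3 and 967 ≡ 3 (mod 4), so (11/967) = −(967/11).
Reduce top mod 11: now compute (10/11).
Pull out 2: since 11 ≡ 3 (mod 8), (2/11) = -1.
Reciprocity: 5 ≡ 1 and 11 ≡ 3 (mod 4), so (5/11) = +(11/5).
Reduce top mod 5: now compute (1/5).
Reached (1/5) = 1. Collecting the sign flips along the way, the symbol is +1.

1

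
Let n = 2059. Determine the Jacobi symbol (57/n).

1

Reciprocity: 57 ≡ 1 and 2059 ≡ 3 (mod 4), so (57/2059) = +(2059/57).
Reduce top mod 57: now compute (7/57).
Reciprocity: 7 ≡ 3 and 57 ≡ 1 (mod 4), so (7/57) = +(57/7).
Reduce top mod 7: now compute (1/7).
Reached (1/7) = 1. Collecting the sign flips along the way, the symbol is +1.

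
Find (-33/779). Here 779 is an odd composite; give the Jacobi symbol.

First reduce: -33 ≡ 746 (mod 779).
Pull out 2: since 779 ≡ 3 (mod 8), (2/779) = -1.
Reciprocity: 373 ≡ 1 and 779 ≡ 3 (mod 4), so (373/779) = +(779/373).
Reduce top mod 373: now compute (33/373).
Reciprocity: 33 ≡ 1 and 373 ≡ 1 (mod 4), so (33/373) = +(373/33).
Reduce top mod 33: now compute (10/33).
Pull out 2: since 33 ≡ 1 (mod 8), (2/33) = +1.
Reciprocity: 5 ≡ 1 and 33 ≡ 1 (mod 4), so (5/33) = +(33/5).
Reduce top mod 5: now compute (3/5).
Reciprocity: 3 ≡ 3 and 5 ≡ 1 (mod 4), so (3/5) = +(5/3).
Reduce top mod 3: now compute (2/3).
Pull out 2: since 3 ≡ 3 (mod 8), (2/3) = -1.
Reached (1/3) = 1. Collecting the sign flips along the way, the symbol is +1.

1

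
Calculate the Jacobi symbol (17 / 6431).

Reciprocity: 17 ≡ 1 and 6431 ≡ 3 (mod 4), so (17/6431) = +(6431/17).
Reduce top mod 17: now compute (5/17).
Reciprocity: 5 ≡ 1 and 17 ≡ 1 (mod 4), so (5/17) = +(17/5).
Reduce top mod 5: now compute (2/5).
Pull out 2: since 5 ≡ 5 (mod 8), (2/5) = -1.
Reached (1/5) = 1. Collecting the sign flips along the way, the symbol is -1.

-1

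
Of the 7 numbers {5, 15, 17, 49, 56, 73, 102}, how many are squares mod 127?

4

(5/127) = -1 → non-residue.
(15/127) = +1 → QR.
(17/127) = +1 → QR.
(49/127) = +1 → QR.
(56/127) = -1 → non-residue.
(73/127) = +1 → QR.
(102/127) = -1 → non-residue.
Total quadratic residues among the 7: 4.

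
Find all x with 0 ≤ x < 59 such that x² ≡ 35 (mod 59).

Since 59 ≡ 3 (mod 4), a square root of 35 is 35^((59+1)/4) = 35^15 mod 59.
Repeated squaring: 35^2≡45, 35^4≡19, 35^8≡7 (mod 59).
35^15 = 35^(8+4+2+1) ≡ 25 (mod 59).
Check: 25² = 625 ≡ 35 (mod 59). The two roots are 25 and 34.

25, 34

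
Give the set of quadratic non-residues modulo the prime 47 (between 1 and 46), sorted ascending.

5 10 11 13 15 19 20 22 23 26 29 30 31 33 35 38 39 40 41 43 44 45 46

Square k = 1,…,23 (k and 47−k give the same square):
1²=1, 2²=4, 3²=9, 4²=16, 5²=25, 6²=36, 7²≡2, 8²≡17, 9²≡34, 10²≡6, 11²≡27, 12²≡3, 13²≡28, 14²≡8, 15²≡37, 16²≡21, 17²≡7, 18²≡42, 19²≡32, 20²≡24, 21²≡18, 22²≡14, 23²≡12 (mod 47).
The residues are {1, 2, 3, 4, 6, 7, 8, 9, 12, 14, 16, 17, 18, 21, 24, 25, 27, 28, 32, 34, 36, 37, 42}; the non-residues are the remaining 23 nonzero classes.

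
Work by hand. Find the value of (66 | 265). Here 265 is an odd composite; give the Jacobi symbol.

Pull out 2: since 265 ≡ 1 (mod 8), (2/265) = +1.
Reciprocity: 33 ≡ 1 and 265 ≡ 1 (mod 4), so (33/265) = +(265/33).
Reduce top mod 33: now compute (1/33).
Reached (1/33) = 1. Collecting the sign flips along the way, the symbol is +1.

1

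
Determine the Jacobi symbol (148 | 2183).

Pull out 2^2: since 2183 ≡ 7 (mod 8), (2/2183) = +1, so (2/2183)^2 = +1.
Reciprocity: 37 ≡ 1 and 2183 ≡ 3 (mod 4), so (37/2183) = +(2183/37).
Reduce top mod 37: now compute (0/37).
Top reduces to 0: gcd > 1, so the symbol is 0.

0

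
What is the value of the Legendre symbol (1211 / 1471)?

1

Reciprocity: 1211 ≡ 3 and 1471 ≡ 3 (mod 4), so (1211/1471) = −(1471/1211).
Reduce top mod 1211: now compute (260/1211).
Pull out 2^2: since 1211 ≡ 3 (mod 8), (2/1211) = -1, so (2/1211)^2 = +1.
Reciprocity: 65 ≡ 1 and 1211 ≡ 3 (mod 4), so (65/1211) = +(1211/65).
Reduce top mod 65: now compute (41/65).
Reciprocity: 41 ≡ 1 and 65 ≡ 1 (mod 4), so (41/65) = +(65/41).
Reduce top mod 41: now compute (24/41).
Pull out 2^3: since 41 ≡ 1 (mod 8), (2/41) = +1, so (2/41)^3 = +1.
Reciprocity: 3 ≡ 3 and 41 ≡ 1 (mod 4), so (3/41) = +(41/3).
Reduce top mod 3: now compute (2/3).
Pull out 2: since 3 ≡ 3 (mod 8), (2/3) = -1.
Reached (1/3) = 1. Collecting the sign flips along the way, the symbol is +1.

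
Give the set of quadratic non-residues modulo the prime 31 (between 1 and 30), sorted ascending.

3 6 11 12 13 15 17 21 22 23 24 26 27 29 30

Square k = 1,…,15 (k and 31−k give the same square):
1²=1, 2²=4, 3²=9, 4²=16, 5²=25, 6²≡5, 7²≡18, 8²≡2, 9²≡19, 10²≡7, 11²≡28, 12²≡20, 13²≡14, 14²≡10, 15²≡8 (mod 31).
The residues are {1, 2, 4, 5, 7, 8, 9, 10, 14, 16, 18, 19, 20, 25, 28}; the non-residues are the remaining 15 nonzero classes.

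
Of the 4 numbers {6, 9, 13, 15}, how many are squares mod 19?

(6/19) = +1 → QR.
(9/19) = +1 → QR.
(13/19) = -1 → non-residue.
(15/19) = -1 → non-residue.
Total quadratic residues among the 4: 2.

2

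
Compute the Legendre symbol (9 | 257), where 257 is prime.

Euler's criterion: (9/257) ≡ 9^128 (mod 257).
9^2 ≡ 81 (mod 257)
9^4 ≡ 136 (mod 257)
9^8 ≡ 249 (mod 257)
9^16 ≡ 64 (mod 257)
9^32 ≡ 241 (mod 257)
9^64 ≡ 256 (mod 257)
9^128 ≡ 1 (mod 257)
9^128 = 9^(128) ≡ 1 (mod 257).
Result is 1, so (9/257) = 1.

1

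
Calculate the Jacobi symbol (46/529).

0

Pull out 2: since 529 ≡ 1 (mod 8), (2/529) = +1.
Reciprocity: 23 ≡ 3 and 529 ≡ 1 (mod 4), so (23/529) = +(529/23).
Reduce top mod 23: now compute (0/23).
Top reduces to 0: gcd > 1, so the symbol is 0.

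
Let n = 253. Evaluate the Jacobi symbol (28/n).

Pull out 2^2: since 253 ≡ 5 (mod 8), (2/253) = -1, so (2/253)^2 = +1.
Reciprocity: 7 ≡ 3 and 253 ≡ 1 (mod 4), so (7/253) = +(253/7).
Reduce top mod 7: now compute (1/7).
Reached (1/7) = 1. Collecting the sign flips along the way, the symbol is +1.

1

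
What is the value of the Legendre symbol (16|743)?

Euler's criterion: (16/743) ≡ 16^371 (mod 743).
16^2 ≡ 256 (mod 743)
16^4 ≡ 152 (mod 743)
16^8 ≡ 71 (mod 743)
16^16 ≡ 583 (mod 743)
16^32 ≡ 338 (mod 743)
16^64 ≡ 565 (mod 743)
16^128 ≡ 478 (mod 743)
16^256 ≡ 383 (mod 743)
16^371 = 16^(256+64+32+16+2+1) ≡ 1 (mod 743).
Result is 1, so (16/743) = 1.

1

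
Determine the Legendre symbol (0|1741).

0

Top reduces to 0: gcd > 1, so the symbol is 0.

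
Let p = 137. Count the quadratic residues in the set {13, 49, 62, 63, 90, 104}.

2

(13/137) = -1 → non-residue.
(49/137) = +1 → QR.
(62/137) = -1 → non-residue.
(63/137) = +1 → QR.
(90/137) = -1 → non-residue.
(104/137) = -1 → non-residue.
Total quadratic residues among the 6: 2.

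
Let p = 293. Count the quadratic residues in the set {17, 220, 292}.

3

(17/293) = +1 → QR.
(220/293) = +1 → QR.
(292/293) = +1 → QR.
Total quadratic residues among the 3: 3.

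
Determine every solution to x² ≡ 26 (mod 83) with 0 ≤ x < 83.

Since 83 ≡ 3 (mod 4), a square root of 26 is 26^((83+1)/4) = 26^21 mod 83.
Repeated squaring: 26^2≡12, 26^4≡61, 26^8≡69, 26^16≡30 (mod 83).
26^21 = 26^(16+4+1) ≡ 21 (mod 83).
Check: 21² = 441 ≡ 26 (mod 83). The two roots are 21 and 62.

21, 62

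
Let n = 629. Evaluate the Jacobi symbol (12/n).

-1

Pull out 2^2: since 629 ≡ 5 (mod 8), (2/629) = -1, so (2/629)^2 = +1.
Reciprocity: 3 ≡ 3 and 629 ≡ 1 (mod 4), so (3/629) = +(629/3).
Reduce top mod 3: now compute (2/3).
Pull out 2: since 3 ≡ 3 (mod 8), (2/3) = -1.
Reached (1/3) = 1. Collecting the sign flips along the way, the symbol is -1.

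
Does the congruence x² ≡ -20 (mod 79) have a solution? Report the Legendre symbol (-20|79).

First reduce: -20 ≡ 59 (mod 79).
Reciprocity: 59 ≡ 3 and 79 ≡ 3 (mod 4), so (59/79) = −(79/59).
Reduce top mod 59: now compute (20/59).
Pull out 2^2: since 59 ≡ 3 (mod 8), (2/59) = -1, so (2/59)^2 = +1.
Reciprocity: 5 ≡ 1 and 59 ≡ 3 (mod 4), so (5/59) = +(59/5).
Reduce top mod 5: now compute (4/5).
Pull out 2^2: since 5 ≡ 5 (mod 8), (2/5) = -1, so (2/5)^2 = +1.
Reached (1/5) = 1. Collecting the sign flips along the way, the symbol is -1.

-1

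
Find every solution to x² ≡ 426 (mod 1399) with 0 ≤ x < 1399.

532, 867

Since 1399 ≡ 3 (mod 4), a square root of 426 is 426^((1399+1)/4) = 426^350 mod 1399.
Repeated squaring: 426^2≡1005, 426^4≡1346, 426^8≡11, 426^16≡121, 426^32≡651, 426^64≡1303, 426^128≡822, 426^256≡1366 (mod 1399).
426^350 = 426^(256+64+16+8+4+2) ≡ 532 (mod 1399).
Check: 532² = 283024 ≡ 426 (mod 1399). The two roots are 532 and 867.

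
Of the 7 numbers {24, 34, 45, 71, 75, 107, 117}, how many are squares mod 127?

4

(24/127) = -1 → non-residue.
(34/127) = +1 → QR.
(45/127) = -1 → non-residue.
(71/127) = +1 → QR.
(75/127) = -1 → non-residue.
(107/127) = +1 → QR.
(117/127) = +1 → QR.
Total quadratic residues among the 7: 4.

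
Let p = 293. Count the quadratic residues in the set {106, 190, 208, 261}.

(106/293) = -1 → non-residue.
(190/293) = -1 → non-residue.
(208/293) = -1 → non-residue.
(261/293) = -1 → non-residue.
Total quadratic residues among the 4: 0.

0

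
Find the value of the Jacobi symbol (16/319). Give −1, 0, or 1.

Pull out 2^4: since 319 ≡ 7 (mod 8), (2/319) = +1, so (2/319)^4 = +1.
Reached (1/319) = 1. Collecting the sign flips along the way, the symbol is +1.

1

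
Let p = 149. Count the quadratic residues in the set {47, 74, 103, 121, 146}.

3

(47/149) = +1 → QR.
(74/149) = -1 → non-residue.
(103/149) = +1 → QR.
(121/149) = +1 → QR.
(146/149) = -1 → non-residue.
Total quadratic residues among the 5: 3.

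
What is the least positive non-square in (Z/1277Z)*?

(2/1277) = −1, so 2 is the smallest positive non-residue mod 1277.

2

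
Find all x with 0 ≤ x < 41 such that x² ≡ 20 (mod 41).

41 ≡ 1 (mod 4), so we find a root by search.
Trying successive values, 15² = 225 ≡ 20 (mod 41). The other root is 41 − 15 = 26.

15, 26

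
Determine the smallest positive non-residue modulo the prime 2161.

(2/2161) = +1, so 2 is a residue.
(3/2161) = +1, so 3 is a residue.
(4/2161) = +1, so 4 is a residue.
(5/2161) = +1, so 5 is a residue.
(6/2161) = +1, so 6 is a residue.
(7/2161) = −1, so 7 is the smallest positive non-residue mod 2161.

7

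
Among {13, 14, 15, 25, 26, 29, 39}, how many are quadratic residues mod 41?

2

(13/41) = -1 → non-residue.
(14/41) = -1 → non-residue.
(15/41) = -1 → non-residue.
(25/41) = +1 → QR.
(26/41) = -1 → non-residue.
(29/41) = -1 → non-residue.
(39/41) = +1 → QR.
Total quadratic residues among the 7: 2.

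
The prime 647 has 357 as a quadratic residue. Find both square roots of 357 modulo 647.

224, 423

Since 647 ≡ 3 (mod 4), a square root of 357 is 357^((647+1)/4) = 357^162 mod 647.
Repeated squaring: 357^2≡637, 357^4≡100, 357^8≡295, 357^16≡327, 357^32≡174, 357^64≡514, 357^128≡220 (mod 647).
357^162 = 357^(128+32+2) ≡ 224 (mod 647).
Check: 224² = 50176 ≡ 357 (mod 647). The two roots are 224 and 423.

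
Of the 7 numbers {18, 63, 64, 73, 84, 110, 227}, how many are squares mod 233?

(18/233) = +1 → QR.
(63/233) = +1 → QR.
(64/233) = +1 → QR.
(73/233) = -1 → non-residue.
(84/233) = -1 → non-residue.
(110/233) = +1 → QR.
(227/233) = -1 → non-residue.
Total quadratic residues among the 7: 4.

4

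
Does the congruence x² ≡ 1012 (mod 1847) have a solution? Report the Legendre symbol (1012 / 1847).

Pull out 2^2: since 1847 ≡ 7 (mod 8), (2/1847) = +1, so (2/1847)^2 = +1.
Reciprocity: 253 ≡ 1 and 1847 ≡ 3 (mod 4), so (253/1847) = +(1847/253).
Reduce top mod 253: now compute (76/253).
Pull out 2^2: since 253 ≡ 5 (mod 8), (2/253) = -1, so (2/253)^2 = +1.
Reciprocity: 19 ≡ 3 and 253 ≡ 1 (mod 4), so (19/253) = +(253/19).
Reduce top mod 19: now compute (6/19).
Pull out 2: since 19 ≡ 3 (mod 8), (2/19) = -1.
Reciprocity: 3 ≡ 3 and 19 ≡ 3 (mod 4), so (3/19) = −(19/3).
Reduce top mod 3: now compute (1/3).
Reached (1/3) = 1. Collecting the sign flips along the way, the symbol is +1.

1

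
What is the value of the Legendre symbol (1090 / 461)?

-1

Euler's criterion: (1090/461) ≡ 168^230 (mod 461).
168^2 ≡ 103 (mod 461)
168^4 ≡ 6 (mod 461)
168^8 ≡ 36 (mod 461)
168^16 ≡ 374 (mod 461)
168^32 ≡ 193 (mod 461)
168^64 ≡ 369 (mod 461)
168^128 ≡ 166 (mod 461)
168^230 = 168^(128+64+32+4+2) ≡ 460 (mod 461).
Result is 460 ≡ −1, so (1090/461) = −1.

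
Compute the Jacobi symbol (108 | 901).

Pull out 2^2: since 901 ≡ 5 (mod 8), (2/901) = -1, so (2/901)^2 = +1.
Reciprocity: 27 ≡ 3 and 901 ≡ 1 (mod 4), so (27/901) = +(901/27).
Reduce top mod 27: now compute (10/27).
Pull out 2: since 27 ≡ 3 (mod 8), (2/27) = -1.
Reciprocity: 5 ≡ 1 and 27 ≡ 3 (mod 4), so (5/27) = +(27/5).
Reduce top mod 5: now compute (2/5).
Pull out 2: since 5 ≡ 5 (mod 8), (2/5) = -1.
Reached (1/5) = 1. Collecting the sign flips along the way, the symbol is +1.

1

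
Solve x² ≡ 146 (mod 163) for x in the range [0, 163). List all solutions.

31, 132

Since 163 ≡ 3 (mod 4), a square root of 146 is 146^((163+1)/4) = 146^41 mod 163.
Repeated squaring: 146^2≡126, 146^4≡65, 146^8≡150, 146^16≡6, 146^32≡36 (mod 163).
146^41 = 146^(32+8+1) ≡ 132 (mod 163).
Check: 132² = 17424 ≡ 146 (mod 163). The two roots are 31 and 132.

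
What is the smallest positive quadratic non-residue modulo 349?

(2/349) = −1, so 2 is the smallest positive non-residue mod 349.

2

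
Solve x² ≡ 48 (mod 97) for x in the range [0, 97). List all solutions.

97 ≡ 1 (mod 4), so we find a root by search.
Trying successive values, 40² = 1600 ≡ 48 (mod 97). The other root is 97 − 40 = 57.

40, 57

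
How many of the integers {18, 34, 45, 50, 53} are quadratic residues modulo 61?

2

(18/61) = -1 → non-residue.
(34/61) = +1 → QR.
(45/61) = +1 → QR.
(50/61) = -1 → non-residue.
(53/61) = -1 → non-residue.
Total quadratic residues among the 5: 2.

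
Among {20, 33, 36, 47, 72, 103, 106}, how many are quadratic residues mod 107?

3

(20/107) = -1 → non-residue.
(33/107) = +1 → QR.
(36/107) = +1 → QR.
(47/107) = +1 → QR.
(72/107) = -1 → non-residue.
(103/107) = -1 → non-residue.
(106/107) = -1 → non-residue.
Total quadratic residues among the 7: 3.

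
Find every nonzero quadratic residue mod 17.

1,2,4,8,9,13,15,16

Square k = 1,…,8 (k and 17−k give the same square):
1²=1, 2²=4, 3²=9, 4²=16, 5²≡8, 6²≡2, 7²≡15, 8²≡13 (mod 17).
So the quadratic residues mod 17 are {1, 2, 4, 8, 9, 13, 15, 16}.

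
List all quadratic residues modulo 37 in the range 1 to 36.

1 3 4 7 9 10 11 12 16 21 25 26 27 28 30 33 34 36

Square k = 1,…,18 (k and 37−k give the same square):
1²=1, 2²=4, 3²=9, 4²=16, 5²=25, 6²=36, 7²≡12, 8²≡27, 9²≡7, 10²≡26, 11²≡10, 12²≡33, 13²≡21, 14²≡11, 15²≡3, 16²≡34, 17²≡30, 18²≡28 (mod 37).
So the quadratic residues mod 37 are {1, 3, 4, 7, 9, 10, 11, 12, 16, 21, 25, 26, 27, 28, 30, 33, 34, 36}.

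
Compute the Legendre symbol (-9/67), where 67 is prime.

First reduce: -9 ≡ 58 (mod 67).
Pull out 2: since 67 ≡ 3 (mod 8), (2/67) = -1.
Reciprocity: 29 ≡ 1 and 67 ≡ 3 (mod 4), so (29/67) = +(67/29).
Reduce top mod 29: now compute (9/29).
Reciprocity: 9 ≡ 1 and 29 ≡ 1 (mod 4), so (9/29) = +(29/9).
Reduce top mod 9: now compute (2/9).
Pull out 2: since 9 ≡ 1 (mod 8), (2/9) = +1.
Reached (1/9) = 1. Collecting the sign flips along the way, the symbol is -1.

-1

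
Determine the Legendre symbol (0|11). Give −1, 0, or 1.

0

Top reduces to 0: gcd > 1, so the symbol is 0.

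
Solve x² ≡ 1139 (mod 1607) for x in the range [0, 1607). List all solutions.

Since 1607 ≡ 3 (mod 4), a square root of 1139 is 1139^((1607+1)/4) = 1139^402 mod 1607.
Repeated squaring: 1139^2≡472, 1139^4≡1018, 1139^8≡1416, 1139^16≡1127, 1139^32≡599, 1139^64≡440, 1139^128≡760, 1139^256≡687 (mod 1607).
1139^402 = 1139^(256+128+16+2) ≡ 636 (mod 1607).
Check: 636² = 404496 ≡ 1139 (mod 1607). The two roots are 636 and 971.

636, 971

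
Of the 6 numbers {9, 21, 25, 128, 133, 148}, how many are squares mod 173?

5

(9/173) = +1 → QR.
(21/173) = +1 → QR.
(25/173) = +1 → QR.
(128/173) = -1 → non-residue.
(133/173) = +1 → QR.
(148/173) = +1 → QR.
Total quadratic residues among the 6: 5.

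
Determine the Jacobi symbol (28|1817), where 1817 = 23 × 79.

Pull out 2^2: since 1817 ≡ 1 (mod 8), (2/1817) = +1, so (2/1817)^2 = +1.
Reciprocity: 7 ≡ 3 and 1817 ≡ 1 (mod 4), so (7/1817) = +(1817/7).
Reduce top mod 7: now compute (4/7).
Pull out 2^2: since 7 ≡ 7 (mod 8), (2/7) = +1, so (2/7)^2 = +1.
Reached (1/7) = 1. Collecting the sign flips along the way, the symbol is +1.

1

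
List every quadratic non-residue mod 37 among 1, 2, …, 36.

Square k = 1,…,18 (k and 37−k give the same square):
1²=1, 2²=4, 3²=9, 4²=16, 5²=25, 6²=36, 7²≡12, 8²≡27, 9²≡7, 10²≡26, 11²≡10, 12²≡33, 13²≡21, 14²≡11, 15²≡3, 16²≡34, 17²≡30, 18²≡28 (mod 37).
The residues are {1, 3, 4, 7, 9, 10, 11, 12, 16, 21, 25, 26, 27, 28, 30, 33, 34, 36}; the non-residues are the remaining 18 nonzero classes.

2 5 6 8 13 14 15 17 18 19 20 22 23 24 29 31 32 35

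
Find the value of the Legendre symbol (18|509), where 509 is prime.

Euler's criterion: (18/509) ≡ 18^254 (mod 509).
18^2 ≡ 324 (mod 509)
18^4 ≡ 122 (mod 509)
18^8 ≡ 123 (mod 509)
18^16 ≡ 368 (mod 509)
18^32 ≡ 30 (mod 509)
18^64 ≡ 391 (mod 509)
18^128 ≡ 181 (mod 509)
18^254 = 18^(128+64+32+16+8+4+2) ≡ 508 (mod 509).
Result is 508 ≡ −1, so (18/509) = −1.

-1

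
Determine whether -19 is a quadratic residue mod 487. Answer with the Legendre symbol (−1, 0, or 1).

-1

Euler's criterion: (-19/487) ≡ 468^243 (mod 487).
468^2 ≡ 361 (mod 487)
468^4 ≡ 292 (mod 487)
468^8 ≡ 39 (mod 487)
468^16 ≡ 60 (mod 487)
468^32 ≡ 191 (mod 487)
468^64 ≡ 443 (mod 487)
468^128 ≡ 475 (mod 487)
468^243 = 468^(128+64+32+16+2+1) ≡ 486 (mod 487).
Result is 486 ≡ −1, so (-19/487) = −1.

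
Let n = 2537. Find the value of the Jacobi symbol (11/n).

-1

Reciprocity: 11 ≡ 3 and 2537 ≡ 1 (mod 4), so (11/2537) = +(2537/11).
Reduce top mod 11: now compute (7/11).
Reciprocity: 7 ≡ 3 and 11 ≡ 3 (mod 4), so (7/11) = −(11/7).
Reduce top mod 7: now compute (4/7).
Pull out 2^2: since 7 ≡ 7 (mod 8), (2/7) = +1, so (2/7)^2 = +1.
Reached (1/7) = 1. Collecting the sign flips along the way, the symbol is -1.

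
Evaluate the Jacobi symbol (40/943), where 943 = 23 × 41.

-1

Pull out 2^3: since 943 ≡ 7 (mod 8), (2/943) = +1, so (2/943)^3 = +1.
Reciprocity: 5 ≡ 1 and 943 ≡ 3 (mod 4), so (5/943) = +(943/5).
Reduce top mod 5: now compute (3/5).
Reciprocity: 3 ≡ 3 and 5 ≡ 1 (mod 4), so (3/5) = +(5/3).
Reduce top mod 3: now compute (2/3).
Pull out 2: since 3 ≡ 3 (mod 8), (2/3) = -1.
Reached (1/3) = 1. Collecting the sign flips along the way, the symbol is -1.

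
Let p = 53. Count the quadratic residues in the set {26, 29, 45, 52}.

(26/53) = -1 → non-residue.
(29/53) = +1 → QR.
(45/53) = -1 → non-residue.
(52/53) = +1 → QR.
Total quadratic residues among the 4: 2.

2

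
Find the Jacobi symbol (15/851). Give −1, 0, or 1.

Reciprocity: 15 ≡ 3 and 851 ≡ 3 (mod 4), so (15/851) = −(851/15).
Reduce top mod 15: now compute (11/15).
Reciprocity: 11 ≡ 3 and 15 ≡ 3 (mod 4), so (11/15) = −(15/11).
Reduce top mod 11: now compute (4/11).
Pull out 2^2: since 11 ≡ 3 (mod 8), (2/11) = -1, so (2/11)^2 = +1.
Reached (1/11) = 1. Collecting the sign flips along the way, the symbol is +1.

1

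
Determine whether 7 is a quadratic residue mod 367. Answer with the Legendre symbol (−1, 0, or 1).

1

Euler's criterion: (7/367) ≡ 7^183 (mod 367).
7^2 ≡ 49 (mod 367)
7^4 ≡ 199 (mod 367)
7^8 ≡ 332 (mod 367)
7^16 ≡ 124 (mod 367)
7^32 ≡ 329 (mod 367)
7^64 ≡ 343 (mod 367)
7^128 ≡ 209 (mod 367)
7^183 = 7^(128+32+16+4+2+1) ≡ 1 (mod 367).
Result is 1, so (7/367) = 1.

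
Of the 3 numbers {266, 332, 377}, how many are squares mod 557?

(266/557) = -1 → non-residue.
(332/557) = +1 → QR.
(377/557) = -1 → non-residue.
Total quadratic residues among the 3: 1.

1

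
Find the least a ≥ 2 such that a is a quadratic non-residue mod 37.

(2/37) = −1, so 2 is the smallest positive non-residue mod 37.

2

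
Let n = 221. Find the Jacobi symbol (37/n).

Reciprocity: 37 ≡ 1 and 221 ≡ 1 (mod 4), so (37/221) = +(221/37).
Reduce top mod 37: now compute (36/37).
Pull out 2^2: since 37 ≡ 5 (mod 8), (2/37) = -1, so (2/37)^2 = +1.
Reciprocity: 9 ≡ 1 and 37 ≡ 1 (mod 4), so (9/37) = +(37/9).
Reduce top mod 9: now compute (1/9).
Reached (1/9) = 1. Collecting the sign flips along the way, the symbol is +1.

1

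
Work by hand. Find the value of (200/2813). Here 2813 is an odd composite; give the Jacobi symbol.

Pull out 2^3: since 2813 ≡ 5 (mod 8), (2/2813) = -1, so (2/2813)^3 = -1.
Reciprocity: 25 ≡ 1 and 2813 ≡ 1 (mod 4), so (25/2813) = +(2813/25).
Reduce top mod 25: now compute (13/25).
Reciprocity: 13 ≡ 1 and 25 ≡ 1 (mod 4), so (13/25) = +(25/13).
Reduce top mod 13: now compute (12/13).
Pull out 2^2: since 13 ≡ 5 (mod 8), (2/13) = -1, so (2/13)^2 = +1.
Reciprocity: 3 ≡ 3 and 13 ≡ 1 (mod 4), so (3/13) = +(13/3).
Reduce top mod 3: now compute (1/3).
Reached (1/3) = 1. Collecting the sign flips along the way, the symbol is -1.

-1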